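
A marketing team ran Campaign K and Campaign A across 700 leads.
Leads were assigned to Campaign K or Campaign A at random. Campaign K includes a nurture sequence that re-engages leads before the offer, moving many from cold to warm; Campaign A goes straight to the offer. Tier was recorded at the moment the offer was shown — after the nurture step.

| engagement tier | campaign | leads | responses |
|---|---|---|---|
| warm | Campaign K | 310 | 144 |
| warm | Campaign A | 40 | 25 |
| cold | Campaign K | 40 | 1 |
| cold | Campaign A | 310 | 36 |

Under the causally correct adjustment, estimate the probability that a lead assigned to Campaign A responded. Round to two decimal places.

The stratified and pooled comparisons disagree (Campaign A wins within each engagement tier; Campaign K wins overall), so the answer turns on the causal role of engagement tier.
Engagement tier here is a post-treatment variable shaped by the campaign; conditioning on it would introduce bias rather than remove it. The overall comparison is the causal one.
So P(outcome | do(Campaign A)) is just the pooled rate for Campaign A: 61/350 = 0.174.

0.17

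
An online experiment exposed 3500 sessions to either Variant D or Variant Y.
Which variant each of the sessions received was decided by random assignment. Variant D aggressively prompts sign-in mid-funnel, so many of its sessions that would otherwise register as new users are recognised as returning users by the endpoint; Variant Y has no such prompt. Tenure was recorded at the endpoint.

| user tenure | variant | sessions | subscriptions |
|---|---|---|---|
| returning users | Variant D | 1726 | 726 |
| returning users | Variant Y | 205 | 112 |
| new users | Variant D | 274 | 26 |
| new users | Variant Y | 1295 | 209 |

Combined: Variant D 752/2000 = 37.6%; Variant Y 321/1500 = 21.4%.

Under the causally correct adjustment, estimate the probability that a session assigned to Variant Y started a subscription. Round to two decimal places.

The stratified and pooled comparisons disagree (Variant Y wins within each user tenure; Variant D wins overall), so the answer turns on the causal role of user tenure.
User tenure is downstream of the variant. One should not condition on a consequence of treatment, so the overall rates are the right comparison.
So P(outcome | do(Variant Y)) is just the pooled rate for Variant Y: 321/1500 = 0.214.

0.21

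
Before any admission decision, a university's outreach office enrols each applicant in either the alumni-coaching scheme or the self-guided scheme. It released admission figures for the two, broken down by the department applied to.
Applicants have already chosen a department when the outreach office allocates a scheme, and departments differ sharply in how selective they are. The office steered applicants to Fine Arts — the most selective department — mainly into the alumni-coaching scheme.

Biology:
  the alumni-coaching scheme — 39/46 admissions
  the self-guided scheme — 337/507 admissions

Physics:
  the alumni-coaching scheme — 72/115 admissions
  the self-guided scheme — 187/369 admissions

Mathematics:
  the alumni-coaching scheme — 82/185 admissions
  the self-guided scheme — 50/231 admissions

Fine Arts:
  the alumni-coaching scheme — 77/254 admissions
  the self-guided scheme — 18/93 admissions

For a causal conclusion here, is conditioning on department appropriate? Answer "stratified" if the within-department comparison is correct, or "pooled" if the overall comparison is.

stratified

the alumni-coaching scheme is higher inside every department stratum but the self-guided scheme is higher in aggregate. Whether to stratify depends on how department relates to the outreach scheme.
Department is set before the outreach scheme has any effect — it is not caused by the outreach scheme — and it independently drives the outcome. That makes it a confounder, so the causal comparison is within department levels.
Within each level — Biology: 84.8% vs 66.5%; Physics: 62.6% vs 50.7%; Mathematics: 44.3% vs 21.6%; Fine Arts: 30.3% vs 19.4% — the alumni-coaching scheme is higher every time.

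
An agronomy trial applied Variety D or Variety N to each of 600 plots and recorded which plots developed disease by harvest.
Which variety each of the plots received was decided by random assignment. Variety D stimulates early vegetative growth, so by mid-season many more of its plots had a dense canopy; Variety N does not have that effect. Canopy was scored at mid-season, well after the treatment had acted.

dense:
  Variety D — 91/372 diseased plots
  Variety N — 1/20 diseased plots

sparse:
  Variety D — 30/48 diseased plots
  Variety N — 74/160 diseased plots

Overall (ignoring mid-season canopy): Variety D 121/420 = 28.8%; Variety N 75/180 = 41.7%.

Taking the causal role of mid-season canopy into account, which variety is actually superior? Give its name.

Variety D

The distribution of mid-season canopy is itself part of what the variety does — it is an intermediate outcome. Holding it fixed would remove that part of the effect; the total effect is the pooled difference.
Pooled: Variety D 28.8% vs Variety N 41.7%; Variety D is lower overall.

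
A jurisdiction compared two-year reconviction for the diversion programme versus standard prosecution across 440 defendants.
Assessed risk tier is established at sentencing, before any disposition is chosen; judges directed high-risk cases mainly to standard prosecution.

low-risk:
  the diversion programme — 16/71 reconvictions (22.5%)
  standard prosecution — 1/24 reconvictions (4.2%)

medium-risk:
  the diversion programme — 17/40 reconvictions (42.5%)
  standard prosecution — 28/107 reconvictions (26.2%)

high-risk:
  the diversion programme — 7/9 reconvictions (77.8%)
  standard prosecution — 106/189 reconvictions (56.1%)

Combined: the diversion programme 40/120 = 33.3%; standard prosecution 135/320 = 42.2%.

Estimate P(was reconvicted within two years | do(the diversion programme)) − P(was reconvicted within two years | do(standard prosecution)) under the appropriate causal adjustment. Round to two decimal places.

The stratified and pooled comparisons disagree (standard prosecution wins within each assessed risk tier; the diversion programme wins overall), so the answer turns on the causal role of assessed risk tier.
Assessed risk tier is set before the disposition has any effect — it is not caused by the disposition — and it independently drives the outcome. That makes it a confounder, so the causal comparison is within assessed risk tier levels.
Adjusting over the population distribution of assessed risk tier: 0.216·(0.225−0.042) + 0.334·(0.425−0.262) + 0.450·(0.778−0.561) = +0.192.

+0.19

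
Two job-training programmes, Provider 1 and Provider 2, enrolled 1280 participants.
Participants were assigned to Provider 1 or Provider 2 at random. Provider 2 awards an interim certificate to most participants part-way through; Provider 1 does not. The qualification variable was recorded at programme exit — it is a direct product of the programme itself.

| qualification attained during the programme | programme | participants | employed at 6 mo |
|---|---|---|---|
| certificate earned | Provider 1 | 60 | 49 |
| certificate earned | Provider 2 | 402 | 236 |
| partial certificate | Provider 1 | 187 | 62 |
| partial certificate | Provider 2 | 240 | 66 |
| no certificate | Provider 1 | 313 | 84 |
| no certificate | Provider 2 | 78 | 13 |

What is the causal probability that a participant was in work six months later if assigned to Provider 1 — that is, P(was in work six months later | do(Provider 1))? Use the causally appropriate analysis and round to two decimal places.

0.35

The qualification attained during the programme-specific comparison favours Provider 1 throughout, but the pooled figures favour Provider 2. The question is whether to condition on qualification attained during the programme.
Qualification attained during the programme is recorded after the programme and is itself shifted by it — it sits on the causal path from programme to outcome. Conditioning on a mediator would strip out part of the effect we want; the pooled comparison gives the total causal effect.
So P(outcome | do(Provider 1)) is just the pooled rate for Provider 1: 195/560 = 0.348.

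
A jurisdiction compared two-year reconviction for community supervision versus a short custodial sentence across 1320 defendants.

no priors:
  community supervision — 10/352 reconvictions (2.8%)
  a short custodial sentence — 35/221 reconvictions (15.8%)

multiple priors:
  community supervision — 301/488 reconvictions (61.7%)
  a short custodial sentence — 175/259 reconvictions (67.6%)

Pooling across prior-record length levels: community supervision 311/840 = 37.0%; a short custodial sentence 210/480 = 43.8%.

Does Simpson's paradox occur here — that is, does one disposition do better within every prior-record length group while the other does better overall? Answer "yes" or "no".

Within each prior-record length level (no priors 2.8% vs 15.8%; multiple priors 61.7% vs 67.6%), community supervision has the lower rate every time. Pooled: 37.0% vs 43.8% — community supervision has the lower rate overall. They agree.

no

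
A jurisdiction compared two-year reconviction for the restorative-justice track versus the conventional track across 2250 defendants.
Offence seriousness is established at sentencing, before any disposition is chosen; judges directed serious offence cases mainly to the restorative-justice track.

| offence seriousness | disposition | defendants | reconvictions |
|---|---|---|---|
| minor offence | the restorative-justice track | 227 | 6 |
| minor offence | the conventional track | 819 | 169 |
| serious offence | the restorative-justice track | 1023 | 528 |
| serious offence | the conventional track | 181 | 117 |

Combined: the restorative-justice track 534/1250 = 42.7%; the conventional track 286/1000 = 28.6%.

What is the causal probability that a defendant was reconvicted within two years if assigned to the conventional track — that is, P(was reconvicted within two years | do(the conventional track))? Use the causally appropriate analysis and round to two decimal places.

The stratified and pooled comparisons disagree (the restorative-justice track wins within each offence seriousness; the conventional track wins overall), so the answer turns on the causal role of offence seriousness.
Since offence seriousness is a pre-existing factor (not a product of the disposition) and it affects the outcome on its own, it is a confounder. The stratified rates, not the pooled rate, identify the causal effect.
Standardising the conventional track to the population offence seriousness mix: 0.465·169/819 + 0.535·117/181 = 0.442.

0.44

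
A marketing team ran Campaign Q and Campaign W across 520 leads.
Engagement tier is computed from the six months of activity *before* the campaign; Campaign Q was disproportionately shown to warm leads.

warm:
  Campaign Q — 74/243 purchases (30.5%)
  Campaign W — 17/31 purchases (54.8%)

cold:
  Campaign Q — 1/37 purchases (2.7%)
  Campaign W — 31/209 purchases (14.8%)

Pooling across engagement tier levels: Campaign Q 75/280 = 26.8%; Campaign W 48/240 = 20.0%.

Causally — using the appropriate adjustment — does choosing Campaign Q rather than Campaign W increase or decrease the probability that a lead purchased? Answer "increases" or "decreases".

decreases

Engagement tier differs across campaigns for reasons unrelated to any effect of the campaign itself, and it separately predicts the outcome — a classic confounder. We must compare within engagement tier levels.
Within each level — warm: 30.5% vs 54.8%; cold: 2.7% vs 14.8% — Campaign W is higher every time.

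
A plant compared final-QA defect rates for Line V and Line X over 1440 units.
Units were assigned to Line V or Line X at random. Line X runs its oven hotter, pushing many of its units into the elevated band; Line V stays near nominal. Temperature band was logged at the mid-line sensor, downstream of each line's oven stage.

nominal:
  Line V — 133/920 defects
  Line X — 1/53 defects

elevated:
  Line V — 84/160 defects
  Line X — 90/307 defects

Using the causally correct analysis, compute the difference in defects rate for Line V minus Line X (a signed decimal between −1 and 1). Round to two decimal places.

-0.05

The distribution of in-process temperature band is itself part of what the line does — it is an intermediate outcome. Holding it fixed would remove that part of the effect; the total effect is the pooled difference.
The causal difference is the pooled difference: 0.201 − 0.253 = -0.052.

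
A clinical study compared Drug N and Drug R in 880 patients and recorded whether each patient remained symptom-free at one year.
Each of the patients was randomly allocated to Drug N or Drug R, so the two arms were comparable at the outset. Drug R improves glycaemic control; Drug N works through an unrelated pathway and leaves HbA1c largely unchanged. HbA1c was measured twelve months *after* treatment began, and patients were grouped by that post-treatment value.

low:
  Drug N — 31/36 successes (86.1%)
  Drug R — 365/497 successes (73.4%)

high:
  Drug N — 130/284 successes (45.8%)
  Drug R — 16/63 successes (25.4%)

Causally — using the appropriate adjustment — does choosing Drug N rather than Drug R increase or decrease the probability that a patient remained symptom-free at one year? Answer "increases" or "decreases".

The distribution of HbA1c is itself part of what the drug does — it is an intermediate outcome. Holding it fixed would remove that part of the effect; the total effect is the pooled difference.
Pooled: Drug N 50.3% vs Drug R 68.0%; Drug R is higher overall.

decreases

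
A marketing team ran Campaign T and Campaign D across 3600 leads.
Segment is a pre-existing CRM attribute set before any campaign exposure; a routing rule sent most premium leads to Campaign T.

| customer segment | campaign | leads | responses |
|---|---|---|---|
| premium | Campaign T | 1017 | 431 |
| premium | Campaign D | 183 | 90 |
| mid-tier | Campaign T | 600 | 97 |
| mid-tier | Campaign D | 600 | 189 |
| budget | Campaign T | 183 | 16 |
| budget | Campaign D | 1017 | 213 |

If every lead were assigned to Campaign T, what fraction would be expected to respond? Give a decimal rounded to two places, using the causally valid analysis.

Within every customer segment level Campaign D has the higher rate, yet pooled Campaign T does — Simpson's reversal.
Customer segment differs across campaigns for reasons unrelated to any effect of the campaign itself, and it separately predicts the outcome — a classic confounder. We must compare within customer segment levels.
Standardising Campaign T to the population customer segment mix: 0.333·431/1017 + 0.333·97/600 + 0.333·16/183 = 0.224.

0.22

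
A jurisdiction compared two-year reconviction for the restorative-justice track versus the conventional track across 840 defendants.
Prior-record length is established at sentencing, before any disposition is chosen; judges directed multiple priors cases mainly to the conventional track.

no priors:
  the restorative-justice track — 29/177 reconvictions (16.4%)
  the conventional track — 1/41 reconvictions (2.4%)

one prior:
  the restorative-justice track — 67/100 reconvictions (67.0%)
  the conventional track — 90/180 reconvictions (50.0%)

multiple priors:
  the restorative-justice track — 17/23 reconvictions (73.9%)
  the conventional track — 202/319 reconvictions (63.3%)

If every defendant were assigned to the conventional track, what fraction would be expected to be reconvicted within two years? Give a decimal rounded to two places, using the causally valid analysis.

Nothing the disposition does changes prior-record length; the imbalance is an allocation artefact. With prior-record length also predicting the outcome, the pooled figure is confounded, and the within-stratum comparison is the causal one.
Standardising the conventional track to the population prior-record length mix: 0.260·1/41 + 0.333·90/180 + 0.407·202/319 = 0.431.

0.43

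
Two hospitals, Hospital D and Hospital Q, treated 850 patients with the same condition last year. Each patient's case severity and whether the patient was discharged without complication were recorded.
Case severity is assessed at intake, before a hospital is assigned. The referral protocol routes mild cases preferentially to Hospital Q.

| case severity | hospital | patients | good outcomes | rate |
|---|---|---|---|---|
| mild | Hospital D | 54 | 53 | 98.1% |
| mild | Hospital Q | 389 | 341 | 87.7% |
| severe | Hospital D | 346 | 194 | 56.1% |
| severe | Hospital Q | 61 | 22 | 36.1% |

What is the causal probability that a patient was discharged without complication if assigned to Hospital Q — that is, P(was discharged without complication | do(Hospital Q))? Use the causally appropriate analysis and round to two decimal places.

The imbalance in case severity arose from how patients were allocated, not from anything the hospital did; and case severity independently affects the outcome. The pooled gap is confounded — condition on case severity.
Standardising Hospital Q to the population case severity mix: 0.521·341/389 + 0.479·22/61 = 0.630.

0.63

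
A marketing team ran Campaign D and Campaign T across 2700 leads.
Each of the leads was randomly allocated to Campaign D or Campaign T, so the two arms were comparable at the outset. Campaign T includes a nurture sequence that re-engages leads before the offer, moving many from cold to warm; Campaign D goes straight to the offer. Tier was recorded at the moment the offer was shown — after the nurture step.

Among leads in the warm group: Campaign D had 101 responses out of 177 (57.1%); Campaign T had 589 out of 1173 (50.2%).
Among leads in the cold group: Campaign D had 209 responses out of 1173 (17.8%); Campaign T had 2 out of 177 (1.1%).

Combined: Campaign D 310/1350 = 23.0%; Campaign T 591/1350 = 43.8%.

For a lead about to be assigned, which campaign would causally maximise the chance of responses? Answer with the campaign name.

The stratified and pooled comparisons disagree (Campaign D wins within each engagement tier; Campaign T wins overall), so the answer turns on the causal role of engagement tier.
Stratifying would compare campaigns among leads the campaigns themselves sorted into engagement tier groups — a form of selection on an intermediate. The unconditioned pooled rates give the total causal effect.
Pooled: Campaign D 23.0% vs Campaign T 43.8%; Campaign T is higher overall.

Campaign T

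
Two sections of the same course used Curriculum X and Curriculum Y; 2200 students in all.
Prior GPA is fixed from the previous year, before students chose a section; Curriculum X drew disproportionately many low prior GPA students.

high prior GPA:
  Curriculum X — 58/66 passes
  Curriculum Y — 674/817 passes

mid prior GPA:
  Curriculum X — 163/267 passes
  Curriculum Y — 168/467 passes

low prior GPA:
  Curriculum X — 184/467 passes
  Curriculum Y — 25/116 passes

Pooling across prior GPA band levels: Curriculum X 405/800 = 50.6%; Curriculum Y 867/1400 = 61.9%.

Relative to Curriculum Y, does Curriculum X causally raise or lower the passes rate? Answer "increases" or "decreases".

The stratified and pooled comparisons disagree (Curriculum X wins within each prior GPA band; Curriculum Y wins overall), so the answer turns on the causal role of prior GPA band.
Prior GPA band is set before the teaching method has any effect — it is not caused by the teaching method — and it independently drives the outcome. That makes it a confounder, so the causal comparison is within prior GPA band levels.
Within each level — high prior GPA: 87.9% vs 82.5%; mid prior GPA: 61.0% vs 36.0%; low prior GPA: 39.4% vs 21.6% — Curriculum X is higher every time.

increases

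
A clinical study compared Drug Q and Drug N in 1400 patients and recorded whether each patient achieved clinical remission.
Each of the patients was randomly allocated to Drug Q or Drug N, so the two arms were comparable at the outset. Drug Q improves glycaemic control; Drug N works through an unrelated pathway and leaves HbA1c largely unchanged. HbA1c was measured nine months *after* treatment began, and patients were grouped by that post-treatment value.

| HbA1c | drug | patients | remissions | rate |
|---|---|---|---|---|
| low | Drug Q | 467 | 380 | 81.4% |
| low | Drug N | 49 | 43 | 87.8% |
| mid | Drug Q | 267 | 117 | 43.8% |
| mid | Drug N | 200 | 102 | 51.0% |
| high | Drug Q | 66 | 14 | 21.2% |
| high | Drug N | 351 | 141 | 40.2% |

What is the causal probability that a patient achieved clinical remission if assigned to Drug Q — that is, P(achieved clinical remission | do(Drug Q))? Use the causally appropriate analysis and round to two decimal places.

HbA1c is downstream of the drug. One should not condition on a consequence of treatment, so the overall rates are the right comparison.
So P(outcome | do(Drug Q)) is just the pooled rate for Drug Q: 511/800 = 0.639.

0.64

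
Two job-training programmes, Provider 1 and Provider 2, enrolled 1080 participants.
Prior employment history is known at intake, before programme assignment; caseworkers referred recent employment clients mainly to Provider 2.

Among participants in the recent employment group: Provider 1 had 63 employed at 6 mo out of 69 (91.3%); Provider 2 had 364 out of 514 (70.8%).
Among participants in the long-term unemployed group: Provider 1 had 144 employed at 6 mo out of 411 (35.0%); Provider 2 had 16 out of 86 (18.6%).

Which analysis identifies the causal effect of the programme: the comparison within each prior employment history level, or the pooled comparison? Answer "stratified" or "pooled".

The stratified and pooled comparisons disagree (Provider 1 wins within each prior employment history; Provider 2 wins overall), so the answer turns on the causal role of prior employment history.
Prior employment history differs across programmes for reasons unrelated to any effect of the programme itself, and it separately predicts the outcome — a classic confounder. We must compare within prior employment history levels.
Within each level — recent employment: 91.3% vs 70.8%; long-term unemployed: 35.0% vs 18.6% — Provider 1 is higher every time.

stratified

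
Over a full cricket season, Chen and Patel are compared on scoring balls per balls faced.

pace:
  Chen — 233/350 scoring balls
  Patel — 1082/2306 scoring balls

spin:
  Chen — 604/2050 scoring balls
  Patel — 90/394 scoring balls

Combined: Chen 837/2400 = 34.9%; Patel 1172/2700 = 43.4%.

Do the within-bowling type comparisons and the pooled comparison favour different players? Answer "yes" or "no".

Within each bowling type level (pace 66.6% vs 46.9%; spin 29.5% vs 22.8%), Chen has the higher rate every time. Pooled: 34.9% vs 43.4% — Patel has the higher rate overall. The two comparisons disagree.

yes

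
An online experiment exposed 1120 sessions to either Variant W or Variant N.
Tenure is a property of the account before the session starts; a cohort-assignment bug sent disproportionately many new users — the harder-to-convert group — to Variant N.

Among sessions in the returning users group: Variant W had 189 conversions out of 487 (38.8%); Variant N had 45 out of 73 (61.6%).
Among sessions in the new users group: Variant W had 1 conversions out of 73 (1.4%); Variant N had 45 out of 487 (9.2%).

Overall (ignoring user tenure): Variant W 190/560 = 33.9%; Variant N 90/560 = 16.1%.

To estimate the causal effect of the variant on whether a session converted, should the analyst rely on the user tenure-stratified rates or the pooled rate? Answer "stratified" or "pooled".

The imbalance in user tenure arose from how sessions were allocated, not from anything the variant did; and user tenure independently affects the outcome. The pooled gap is confounded — condition on user tenure.
Within each level — returning users: 38.8% vs 61.6%; new users: 1.4% vs 9.2% — Variant N is higher every time.

stratified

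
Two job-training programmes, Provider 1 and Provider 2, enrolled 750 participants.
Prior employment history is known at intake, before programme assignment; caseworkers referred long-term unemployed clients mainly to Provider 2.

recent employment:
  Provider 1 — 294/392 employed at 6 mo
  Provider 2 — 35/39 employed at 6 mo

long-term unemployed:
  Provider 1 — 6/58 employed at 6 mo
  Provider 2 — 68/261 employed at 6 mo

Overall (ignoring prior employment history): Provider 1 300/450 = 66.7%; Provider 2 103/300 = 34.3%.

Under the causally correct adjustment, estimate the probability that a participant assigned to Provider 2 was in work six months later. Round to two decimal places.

Provider 2 is higher inside every prior employment history stratum but Provider 1 is higher in aggregate. Whether to stratify depends on how prior employment history relates to the programme.
Prior employment history differs across programmes for reasons unrelated to any effect of the programme itself, and it separately predicts the outcome — a classic confounder. We must compare within prior employment history levels.
Standardising Provider 2 to the population prior employment history mix: 0.575·35/39 + 0.425·68/261 = 0.627.

0.63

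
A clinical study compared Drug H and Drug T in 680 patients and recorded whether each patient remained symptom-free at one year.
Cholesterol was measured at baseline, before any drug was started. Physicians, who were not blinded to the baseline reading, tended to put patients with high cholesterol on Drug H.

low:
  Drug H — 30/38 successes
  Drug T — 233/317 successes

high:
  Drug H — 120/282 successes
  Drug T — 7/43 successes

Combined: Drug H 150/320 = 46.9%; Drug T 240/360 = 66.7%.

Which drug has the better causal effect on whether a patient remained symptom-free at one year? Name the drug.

Cholesterol differs across drugs for reasons unrelated to any effect of the drug itself, and it separately predicts the outcome — a classic confounder. We must compare within cholesterol levels.
Within each level — low: 78.9% vs 73.5%; high: 42.6% vs 16.3% — Drug H is higher every time.

Drug H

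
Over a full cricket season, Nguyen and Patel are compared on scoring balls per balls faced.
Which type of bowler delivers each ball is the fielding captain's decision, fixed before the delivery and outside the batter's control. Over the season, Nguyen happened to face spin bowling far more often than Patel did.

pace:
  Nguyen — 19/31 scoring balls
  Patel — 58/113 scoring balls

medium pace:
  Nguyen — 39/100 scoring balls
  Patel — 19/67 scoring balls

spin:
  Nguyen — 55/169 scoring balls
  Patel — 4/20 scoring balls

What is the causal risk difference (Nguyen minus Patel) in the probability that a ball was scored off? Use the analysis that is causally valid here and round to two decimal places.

+0.11

The stratified and pooled comparisons disagree (Nguyen wins within each bowling type; Patel wins overall), so the answer turns on the causal role of bowling type.
The imbalance in bowling type arose from how balls faced were allocated, not from anything the player did; and bowling type independently affects the outcome. The pooled gap is confounded — condition on bowling type.
Adjusting over the population distribution of bowling type: 0.288·(0.613−0.513) + 0.334·(0.390−0.284) + 0.378·(0.325−0.200) = +0.112.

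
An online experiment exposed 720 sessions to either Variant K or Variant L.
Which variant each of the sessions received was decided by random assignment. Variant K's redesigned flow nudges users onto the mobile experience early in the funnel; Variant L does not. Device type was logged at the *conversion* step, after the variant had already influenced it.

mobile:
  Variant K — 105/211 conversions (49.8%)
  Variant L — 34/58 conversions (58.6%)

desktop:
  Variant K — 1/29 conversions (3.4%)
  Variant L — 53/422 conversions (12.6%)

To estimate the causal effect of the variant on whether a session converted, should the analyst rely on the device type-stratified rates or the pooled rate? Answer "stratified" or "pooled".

pooled

Variant L is higher inside every device type stratum but Variant K is higher in aggregate. Whether to stratify depends on how device type relates to the variant.
Because the variant influences device type, device type is a post-treatment mediator, not a confounder. Stratifying on it would bias the estimate; the causal effect is the crude pooled difference.
Pooled: Variant K 44.2% vs Variant L 18.1%; Variant K is higher overall.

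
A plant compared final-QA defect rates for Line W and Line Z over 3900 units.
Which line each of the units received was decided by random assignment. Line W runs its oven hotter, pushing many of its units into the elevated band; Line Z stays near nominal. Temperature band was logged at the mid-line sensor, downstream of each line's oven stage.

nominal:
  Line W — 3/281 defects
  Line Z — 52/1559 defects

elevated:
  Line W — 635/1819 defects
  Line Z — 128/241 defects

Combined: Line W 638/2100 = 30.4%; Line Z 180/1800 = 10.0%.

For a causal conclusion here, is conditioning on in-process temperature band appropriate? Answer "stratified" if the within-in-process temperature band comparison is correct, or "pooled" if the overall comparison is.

pooled

The stratified and pooled comparisons disagree (Line W wins within each in-process temperature band; Line Z wins overall), so the answer turns on the causal role of in-process temperature band.
Stratifying would compare lines among units the lines themselves sorted into in-process temperature band groups — a form of selection on an intermediate. The unconditioned pooled rates give the total causal effect.
Pooled: Line W 30.4% vs Line Z 10.0%; Line Z is lower overall.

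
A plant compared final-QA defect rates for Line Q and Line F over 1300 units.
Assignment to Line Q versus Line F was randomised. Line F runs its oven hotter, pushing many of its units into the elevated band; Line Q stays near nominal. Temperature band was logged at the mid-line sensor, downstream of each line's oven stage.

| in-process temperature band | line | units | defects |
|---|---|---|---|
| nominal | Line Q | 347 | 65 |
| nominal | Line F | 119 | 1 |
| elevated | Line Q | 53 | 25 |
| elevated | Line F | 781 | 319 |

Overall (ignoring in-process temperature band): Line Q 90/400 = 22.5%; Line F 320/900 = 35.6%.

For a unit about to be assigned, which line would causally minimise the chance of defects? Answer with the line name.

The in-process temperature band-specific comparison favours Line F throughout, but the pooled figures favour Line Q. The question is whether to condition on in-process temperature band.
In-process temperature band is recorded after the line and is itself shifted by it — it sits on the causal path from line to outcome. Conditioning on a mediator would strip out part of the effect we want; the pooled comparison gives the total causal effect.
Pooled: Line Q 22.5% vs Line F 35.6%; Line Q is lower overall.

Line Q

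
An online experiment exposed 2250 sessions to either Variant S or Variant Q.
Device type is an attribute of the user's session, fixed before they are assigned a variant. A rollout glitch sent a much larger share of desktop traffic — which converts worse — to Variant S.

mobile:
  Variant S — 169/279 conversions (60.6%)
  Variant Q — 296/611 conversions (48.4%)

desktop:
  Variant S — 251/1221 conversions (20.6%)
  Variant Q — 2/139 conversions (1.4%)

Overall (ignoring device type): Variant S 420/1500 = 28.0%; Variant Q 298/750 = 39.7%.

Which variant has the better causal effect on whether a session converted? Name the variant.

Variant S

Variant S is higher inside every device type stratum but Variant Q is higher in aggregate. Whether to stratify depends on how device type relates to the variant.
Here device type is a common cause — it drives both which variant a case falls under and the outcome. The crude comparison mixes populations; the stratum-specific rates are the causally relevant ones.
Within each level — mobile: 60.6% vs 48.4%; desktop: 20.6% vs 1.4% — Variant S is higher every time.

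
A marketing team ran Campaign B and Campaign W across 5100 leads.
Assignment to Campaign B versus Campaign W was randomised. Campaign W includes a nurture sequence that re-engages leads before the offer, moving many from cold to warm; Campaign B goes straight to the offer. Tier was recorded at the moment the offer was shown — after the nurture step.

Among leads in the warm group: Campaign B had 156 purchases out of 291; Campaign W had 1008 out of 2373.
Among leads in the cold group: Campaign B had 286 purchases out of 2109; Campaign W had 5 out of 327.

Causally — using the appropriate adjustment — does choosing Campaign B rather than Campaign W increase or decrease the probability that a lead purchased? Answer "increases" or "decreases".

decreases

Engagement tier is recorded after the campaign and is itself shifted by it — it sits on the causal path from campaign to outcome. Conditioning on a mediator would strip out part of the effect we want; the pooled comparison gives the total causal effect.
Pooled: Campaign B 18.4% vs Campaign W 37.5%; Campaign W is higher overall.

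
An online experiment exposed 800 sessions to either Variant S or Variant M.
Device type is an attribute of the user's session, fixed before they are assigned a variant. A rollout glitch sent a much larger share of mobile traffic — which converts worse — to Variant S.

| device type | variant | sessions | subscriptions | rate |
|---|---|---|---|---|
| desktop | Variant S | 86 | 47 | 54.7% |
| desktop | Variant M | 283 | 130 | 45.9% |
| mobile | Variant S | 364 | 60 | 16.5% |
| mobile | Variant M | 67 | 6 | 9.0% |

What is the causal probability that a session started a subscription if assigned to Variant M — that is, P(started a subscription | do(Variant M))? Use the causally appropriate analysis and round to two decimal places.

Nothing the variant does changes device type; the imbalance is an allocation artefact. With device type also predicting the outcome, the pooled figure is confounded, and the within-stratum comparison is the causal one.
Standardising Variant M to the population device type mix: 0.461·130/283 + 0.539·6/67 = 0.260.

0.26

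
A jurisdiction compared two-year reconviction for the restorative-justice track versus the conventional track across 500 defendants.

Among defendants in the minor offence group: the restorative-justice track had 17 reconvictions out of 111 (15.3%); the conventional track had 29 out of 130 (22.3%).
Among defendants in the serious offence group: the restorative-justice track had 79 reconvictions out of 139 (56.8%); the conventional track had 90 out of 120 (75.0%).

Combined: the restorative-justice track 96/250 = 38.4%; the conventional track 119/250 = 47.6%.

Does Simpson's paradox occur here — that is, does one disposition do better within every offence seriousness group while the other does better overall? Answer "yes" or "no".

no

Within each offence seriousness level (minor offence 15.3% vs 22.3%; serious offence 56.8% vs 75.0%), the restorative-justice track has the lower rate every time. Pooled: 38.4% vs 47.6% — the restorative-justice track has the lower rate overall. They agree.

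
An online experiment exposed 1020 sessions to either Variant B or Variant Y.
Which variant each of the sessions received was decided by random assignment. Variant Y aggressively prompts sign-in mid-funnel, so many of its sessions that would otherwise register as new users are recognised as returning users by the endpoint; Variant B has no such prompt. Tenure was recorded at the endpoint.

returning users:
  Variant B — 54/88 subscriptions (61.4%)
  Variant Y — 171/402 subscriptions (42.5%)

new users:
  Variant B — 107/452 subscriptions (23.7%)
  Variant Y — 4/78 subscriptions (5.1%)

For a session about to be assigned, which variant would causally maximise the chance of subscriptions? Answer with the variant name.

User tenure is downstream of the variant. One should not condition on a consequence of treatment, so the overall rates are the right comparison.
Pooled: Variant B 29.8% vs Variant Y 36.5%; Variant Y is higher overall.

Variant Y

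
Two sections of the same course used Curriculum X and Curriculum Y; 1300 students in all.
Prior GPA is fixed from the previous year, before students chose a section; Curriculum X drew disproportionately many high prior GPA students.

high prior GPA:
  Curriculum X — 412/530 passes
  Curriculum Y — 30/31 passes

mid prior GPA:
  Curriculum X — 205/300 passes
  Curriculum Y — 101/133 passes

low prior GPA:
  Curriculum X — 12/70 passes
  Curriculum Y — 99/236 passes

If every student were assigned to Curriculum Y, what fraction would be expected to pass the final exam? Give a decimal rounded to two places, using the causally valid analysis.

Curriculum Y is higher inside every prior GPA band stratum but Curriculum X is higher in aggregate. Whether to stratify depends on how prior GPA band relates to the teaching method.
Prior GPA band is set before the teaching method has any effect — it is not caused by the teaching method — and it independently drives the outcome. That makes it a confounder, so the causal comparison is within prior GPA band levels.
Standardising Curriculum Y to the population prior GPA band mix: 0.432·30/31 + 0.333·101/133 + 0.235·99/236 = 0.769.

0.77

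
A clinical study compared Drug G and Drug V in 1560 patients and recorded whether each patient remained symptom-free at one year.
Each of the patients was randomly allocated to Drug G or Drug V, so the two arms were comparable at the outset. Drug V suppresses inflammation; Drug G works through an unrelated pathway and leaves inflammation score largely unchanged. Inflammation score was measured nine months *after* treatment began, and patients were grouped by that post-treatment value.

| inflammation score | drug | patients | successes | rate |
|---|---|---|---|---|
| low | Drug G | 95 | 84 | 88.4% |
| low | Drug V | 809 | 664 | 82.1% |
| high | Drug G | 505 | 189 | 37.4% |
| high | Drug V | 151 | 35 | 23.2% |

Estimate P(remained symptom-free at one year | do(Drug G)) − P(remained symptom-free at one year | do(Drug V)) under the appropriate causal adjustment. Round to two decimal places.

The stratified and pooled comparisons disagree (Drug G wins within each inflammation score; Drug V wins overall), so the answer turns on the causal role of inflammation score.
Inflammation score lies on the pathway drug → inflammation score → outcome, so adjusting for it blocks the indirect effect. For the total causal effect of drug, use the unadjusted pooled rates.
The causal difference is the pooled difference: 0.455 − 0.728 = -0.273.

-0.27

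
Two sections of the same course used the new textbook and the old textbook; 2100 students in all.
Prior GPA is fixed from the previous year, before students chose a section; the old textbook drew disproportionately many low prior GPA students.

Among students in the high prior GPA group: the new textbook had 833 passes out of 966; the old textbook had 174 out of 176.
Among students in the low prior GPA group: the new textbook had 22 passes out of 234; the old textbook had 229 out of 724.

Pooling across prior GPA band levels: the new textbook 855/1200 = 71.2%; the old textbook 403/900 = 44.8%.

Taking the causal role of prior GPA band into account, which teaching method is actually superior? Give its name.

the old textbook

Prior GPA band is set before the teaching method has any effect — it is not caused by the teaching method — and it independently drives the outcome. That makes it a confounder, so the causal comparison is within prior GPA band levels.
Within each level — high prior GPA: 86.2% vs 98.9%; low prior GPA: 9.4% vs 31.6% — the old textbook is higher every time.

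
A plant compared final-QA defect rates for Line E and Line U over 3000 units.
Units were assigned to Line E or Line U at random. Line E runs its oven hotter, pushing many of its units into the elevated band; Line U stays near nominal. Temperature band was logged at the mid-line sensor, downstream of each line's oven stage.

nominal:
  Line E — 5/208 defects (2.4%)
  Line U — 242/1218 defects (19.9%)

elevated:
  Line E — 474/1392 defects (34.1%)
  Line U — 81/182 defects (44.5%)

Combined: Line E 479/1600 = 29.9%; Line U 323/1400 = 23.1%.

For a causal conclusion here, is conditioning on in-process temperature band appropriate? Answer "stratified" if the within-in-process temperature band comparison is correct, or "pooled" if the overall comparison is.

Line E is lower inside every in-process temperature band stratum but Line U is lower in aggregate. Whether to stratify depends on how in-process temperature band relates to the line.
Stratifying would compare lines among units the lines themselves sorted into in-process temperature band groups — a form of selection on an intermediate. The unconditioned pooled rates give the total causal effect.
Pooled: Line E 29.9% vs Line U 23.1%; Line U is lower overall.

pooled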